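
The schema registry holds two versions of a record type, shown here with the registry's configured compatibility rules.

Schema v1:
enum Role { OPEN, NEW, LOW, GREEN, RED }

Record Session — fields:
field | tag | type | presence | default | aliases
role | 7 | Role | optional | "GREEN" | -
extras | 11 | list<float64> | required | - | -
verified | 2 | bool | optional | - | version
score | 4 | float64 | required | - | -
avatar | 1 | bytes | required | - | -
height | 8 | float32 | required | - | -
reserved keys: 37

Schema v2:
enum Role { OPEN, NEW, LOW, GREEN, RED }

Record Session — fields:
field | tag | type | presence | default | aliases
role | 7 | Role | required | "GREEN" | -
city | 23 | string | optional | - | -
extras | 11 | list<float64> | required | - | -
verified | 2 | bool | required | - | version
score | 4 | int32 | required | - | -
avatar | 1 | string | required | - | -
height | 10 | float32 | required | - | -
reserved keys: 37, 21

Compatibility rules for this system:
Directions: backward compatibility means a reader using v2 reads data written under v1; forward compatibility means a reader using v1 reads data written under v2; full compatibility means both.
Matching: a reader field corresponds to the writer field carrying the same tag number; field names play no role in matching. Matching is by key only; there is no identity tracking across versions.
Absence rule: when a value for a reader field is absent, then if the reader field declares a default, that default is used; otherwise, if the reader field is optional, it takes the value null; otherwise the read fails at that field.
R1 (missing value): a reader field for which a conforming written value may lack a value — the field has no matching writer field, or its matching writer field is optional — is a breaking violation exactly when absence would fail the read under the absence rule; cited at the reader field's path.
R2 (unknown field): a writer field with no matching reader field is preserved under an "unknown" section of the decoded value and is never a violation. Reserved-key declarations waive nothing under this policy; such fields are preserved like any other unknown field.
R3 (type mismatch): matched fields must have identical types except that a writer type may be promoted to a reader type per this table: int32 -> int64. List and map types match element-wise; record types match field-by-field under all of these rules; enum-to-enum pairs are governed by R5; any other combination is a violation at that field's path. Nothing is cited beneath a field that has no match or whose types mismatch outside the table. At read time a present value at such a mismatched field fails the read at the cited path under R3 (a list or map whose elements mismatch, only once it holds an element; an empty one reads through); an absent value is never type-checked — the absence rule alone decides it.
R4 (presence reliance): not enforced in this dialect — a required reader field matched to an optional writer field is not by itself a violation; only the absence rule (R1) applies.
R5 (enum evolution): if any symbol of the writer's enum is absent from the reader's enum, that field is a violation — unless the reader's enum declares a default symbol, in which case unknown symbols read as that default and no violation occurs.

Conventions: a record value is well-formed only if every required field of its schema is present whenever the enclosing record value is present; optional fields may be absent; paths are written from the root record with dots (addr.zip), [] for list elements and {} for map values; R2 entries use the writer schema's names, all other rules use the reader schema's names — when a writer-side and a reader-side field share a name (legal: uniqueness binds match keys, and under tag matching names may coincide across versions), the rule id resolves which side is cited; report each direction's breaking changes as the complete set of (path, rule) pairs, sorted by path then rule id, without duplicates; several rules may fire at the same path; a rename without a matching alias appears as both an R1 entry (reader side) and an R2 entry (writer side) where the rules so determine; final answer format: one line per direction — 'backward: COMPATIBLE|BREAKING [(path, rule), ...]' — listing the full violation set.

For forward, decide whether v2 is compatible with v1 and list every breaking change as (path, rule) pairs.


arrows below run writer -> reader for Session
forward on Session — v1 reading data written by v2:
  writer required, Role -> Role: reader role maps from writer role
  writer required, list<float64> -> list<float64>: reader extras maps from writer extras
  writer required, bool -> bool: reader verified maps from writer verified
  writer required, int32 -> float64: reader score maps from writer score
  writer required, string -> bytes: reader avatar maps from writer avatar
  height: no writer match
  leftover writer field: city
  leftover writer field: height
  R3 fires at avatar
  R1 fires at height
  R3 fires at score
  => forward: BREAKING (3)
checking off the Session differences that do not matter here:
  field verified in record Session: optional changed to required -> matters only for Session's backward compatibility — outside the asked direction
  field role in record Session: optional changed to required -> triggers nothing under Session's printed rules — same verdict
  added field city to record Session: optional string, tag 23 (in v2 it sits immediately before extras) -> triggers nothing under Session's printed rules — same verdict

forward: BREAKING [(avatar, R3), (height, R1), (score, R3)]


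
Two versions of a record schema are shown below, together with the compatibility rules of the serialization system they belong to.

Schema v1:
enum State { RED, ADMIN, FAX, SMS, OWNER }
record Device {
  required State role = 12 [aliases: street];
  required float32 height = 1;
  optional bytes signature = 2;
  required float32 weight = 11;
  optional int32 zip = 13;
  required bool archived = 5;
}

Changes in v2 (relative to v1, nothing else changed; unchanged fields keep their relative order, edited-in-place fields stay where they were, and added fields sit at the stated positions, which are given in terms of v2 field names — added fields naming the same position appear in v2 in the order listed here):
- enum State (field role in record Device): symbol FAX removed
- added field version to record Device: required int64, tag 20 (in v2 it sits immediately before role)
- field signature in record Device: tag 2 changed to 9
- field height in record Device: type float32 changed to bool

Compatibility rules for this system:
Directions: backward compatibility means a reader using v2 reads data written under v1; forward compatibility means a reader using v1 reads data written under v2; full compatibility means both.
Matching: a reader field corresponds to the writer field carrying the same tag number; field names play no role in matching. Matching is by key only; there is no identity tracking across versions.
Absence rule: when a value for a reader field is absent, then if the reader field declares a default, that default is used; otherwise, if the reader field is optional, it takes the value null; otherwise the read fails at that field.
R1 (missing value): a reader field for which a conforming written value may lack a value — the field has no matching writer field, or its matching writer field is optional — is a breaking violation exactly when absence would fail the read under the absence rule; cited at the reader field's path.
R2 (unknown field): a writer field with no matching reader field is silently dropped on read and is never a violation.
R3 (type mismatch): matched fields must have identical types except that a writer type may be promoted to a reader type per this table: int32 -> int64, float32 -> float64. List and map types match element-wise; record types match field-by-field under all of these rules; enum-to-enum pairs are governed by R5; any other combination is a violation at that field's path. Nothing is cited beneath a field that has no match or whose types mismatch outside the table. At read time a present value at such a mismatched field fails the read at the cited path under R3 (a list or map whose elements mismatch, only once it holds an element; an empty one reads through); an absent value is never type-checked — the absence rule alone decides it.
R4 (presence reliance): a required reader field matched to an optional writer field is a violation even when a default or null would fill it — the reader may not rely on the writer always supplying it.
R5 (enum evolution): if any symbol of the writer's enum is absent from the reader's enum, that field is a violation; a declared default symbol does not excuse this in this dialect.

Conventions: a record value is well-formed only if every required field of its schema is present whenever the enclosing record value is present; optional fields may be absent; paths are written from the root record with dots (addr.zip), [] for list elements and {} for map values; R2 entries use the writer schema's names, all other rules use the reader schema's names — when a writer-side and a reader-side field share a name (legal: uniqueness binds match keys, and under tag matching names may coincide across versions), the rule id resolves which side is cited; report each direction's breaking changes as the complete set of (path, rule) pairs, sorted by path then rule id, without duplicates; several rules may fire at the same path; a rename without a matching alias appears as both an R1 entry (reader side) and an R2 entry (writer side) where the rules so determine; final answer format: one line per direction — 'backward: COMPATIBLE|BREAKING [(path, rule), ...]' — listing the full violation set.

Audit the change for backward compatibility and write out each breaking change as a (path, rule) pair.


backward: BREAKING [(height, R3), (role, R5), (version, R1)]

each type pair in Device: writer, then reader
backward pass over Device, reader schema v2, writer schema v1:
  version has no writer counterpart
  role: paired with writer role (State -> State; writer required)
  height: paired with writer height (float32 -> bool; writer required)
  signature has no writer counterpart
  weight: paired with writer weight (float32 -> float32; writer required)
  zip: paired with writer zip (int32 -> int32; writer optional)
  archived: paired with writer archived (bool -> bool; writer required)
  writer field signature has no reader counterpart
  R3 fires at height
  R5 fires at role
  R1 fires at version
  => 3 violation(s): backward is BREAKING for Device
diffs on Device not affecting the asked answer:
  field signature in record Device: tag 2 changed to 9 -> fires no rule on Device, leaving the asked answer as it is


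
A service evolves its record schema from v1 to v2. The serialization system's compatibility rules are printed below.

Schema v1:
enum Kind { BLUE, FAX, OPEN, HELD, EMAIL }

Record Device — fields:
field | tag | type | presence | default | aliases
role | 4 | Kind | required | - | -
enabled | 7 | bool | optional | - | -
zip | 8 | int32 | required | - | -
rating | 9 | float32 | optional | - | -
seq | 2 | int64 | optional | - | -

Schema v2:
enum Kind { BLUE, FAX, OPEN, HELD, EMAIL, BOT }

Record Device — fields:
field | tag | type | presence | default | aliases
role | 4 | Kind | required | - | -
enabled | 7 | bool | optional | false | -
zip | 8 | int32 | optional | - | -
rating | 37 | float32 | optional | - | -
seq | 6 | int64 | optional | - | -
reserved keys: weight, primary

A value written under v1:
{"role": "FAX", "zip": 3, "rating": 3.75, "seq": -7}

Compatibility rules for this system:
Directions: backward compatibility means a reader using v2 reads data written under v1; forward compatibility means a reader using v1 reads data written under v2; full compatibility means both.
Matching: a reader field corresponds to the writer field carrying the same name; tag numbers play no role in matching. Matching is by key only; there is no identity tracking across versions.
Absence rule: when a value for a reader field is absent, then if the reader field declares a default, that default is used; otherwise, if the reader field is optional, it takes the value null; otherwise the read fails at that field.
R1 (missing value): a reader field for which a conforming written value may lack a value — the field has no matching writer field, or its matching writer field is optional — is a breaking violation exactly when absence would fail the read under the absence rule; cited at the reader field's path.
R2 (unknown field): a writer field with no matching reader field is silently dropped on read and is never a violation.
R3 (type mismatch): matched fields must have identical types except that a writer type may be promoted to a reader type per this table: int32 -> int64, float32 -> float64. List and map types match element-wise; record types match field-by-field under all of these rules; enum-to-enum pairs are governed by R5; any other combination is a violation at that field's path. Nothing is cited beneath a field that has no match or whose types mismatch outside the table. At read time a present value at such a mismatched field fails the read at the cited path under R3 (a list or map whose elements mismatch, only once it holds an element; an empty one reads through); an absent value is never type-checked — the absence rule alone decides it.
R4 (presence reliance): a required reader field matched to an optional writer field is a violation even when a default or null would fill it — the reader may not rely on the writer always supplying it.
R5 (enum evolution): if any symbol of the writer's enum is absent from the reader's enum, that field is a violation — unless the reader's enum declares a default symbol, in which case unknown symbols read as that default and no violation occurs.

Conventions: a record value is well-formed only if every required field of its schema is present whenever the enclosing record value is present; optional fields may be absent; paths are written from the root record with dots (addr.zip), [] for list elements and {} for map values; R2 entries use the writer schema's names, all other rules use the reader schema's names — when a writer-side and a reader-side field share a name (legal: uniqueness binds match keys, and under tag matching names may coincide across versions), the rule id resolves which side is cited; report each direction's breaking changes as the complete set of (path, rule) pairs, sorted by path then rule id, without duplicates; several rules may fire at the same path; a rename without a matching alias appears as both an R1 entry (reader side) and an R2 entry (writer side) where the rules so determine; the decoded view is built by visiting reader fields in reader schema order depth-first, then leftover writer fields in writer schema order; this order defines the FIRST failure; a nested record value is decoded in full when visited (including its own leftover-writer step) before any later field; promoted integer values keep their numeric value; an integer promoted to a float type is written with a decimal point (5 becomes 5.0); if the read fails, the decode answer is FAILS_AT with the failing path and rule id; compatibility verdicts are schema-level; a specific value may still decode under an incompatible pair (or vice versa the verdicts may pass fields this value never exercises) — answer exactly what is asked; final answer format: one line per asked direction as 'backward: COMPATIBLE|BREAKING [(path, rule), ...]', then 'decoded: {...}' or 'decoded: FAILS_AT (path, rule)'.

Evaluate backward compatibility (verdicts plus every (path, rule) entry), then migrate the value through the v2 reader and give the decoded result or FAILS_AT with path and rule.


arrows below run writer -> reader for Device
backward on Device — v2 reading data written by v1:
  role: Kind -> Kind, writer required; from role
  enabled: bool -> bool, writer optional; from enabled
  zip: int32 -> int32, writer required; from zip
  rating: float32 -> float32, writer optional; from rating
  seq: int64 -> int64, writer optional; from seq
  => backward: COMPATIBLE
decode walk for Device under reader schema v2:
  role := "FAX"
  enabled := false (no value, default fills)
  zip := 3
  rating := 3.75
  seq := -7
  => decoded: {"role": "FAX", "enabled": false, "zip": 3, "rating": 3.75, "seq": -7}
ruling out the remaining Device differences:
  field rating in record Device: tag 9 changed to 37 -> no rule fires on it in Device's dialect; the asked verdict holds
  enum Kind (field role in record Device): symbol BOT added -> its effect on Device is confined to the forward direction, not asked
  field zip in record Device: required changed to optional -> its effect on Device is confined to the forward direction, not asked
  field seq in record Device: tag 2 changed to 6 -> no rule fires on it in Device's dialect; the asked verdict holds

backward: COMPATIBLE []; decoded: {"role": "FAX", "enabled": false, "zip": 3, "rating": 3.75, "seq": -7}


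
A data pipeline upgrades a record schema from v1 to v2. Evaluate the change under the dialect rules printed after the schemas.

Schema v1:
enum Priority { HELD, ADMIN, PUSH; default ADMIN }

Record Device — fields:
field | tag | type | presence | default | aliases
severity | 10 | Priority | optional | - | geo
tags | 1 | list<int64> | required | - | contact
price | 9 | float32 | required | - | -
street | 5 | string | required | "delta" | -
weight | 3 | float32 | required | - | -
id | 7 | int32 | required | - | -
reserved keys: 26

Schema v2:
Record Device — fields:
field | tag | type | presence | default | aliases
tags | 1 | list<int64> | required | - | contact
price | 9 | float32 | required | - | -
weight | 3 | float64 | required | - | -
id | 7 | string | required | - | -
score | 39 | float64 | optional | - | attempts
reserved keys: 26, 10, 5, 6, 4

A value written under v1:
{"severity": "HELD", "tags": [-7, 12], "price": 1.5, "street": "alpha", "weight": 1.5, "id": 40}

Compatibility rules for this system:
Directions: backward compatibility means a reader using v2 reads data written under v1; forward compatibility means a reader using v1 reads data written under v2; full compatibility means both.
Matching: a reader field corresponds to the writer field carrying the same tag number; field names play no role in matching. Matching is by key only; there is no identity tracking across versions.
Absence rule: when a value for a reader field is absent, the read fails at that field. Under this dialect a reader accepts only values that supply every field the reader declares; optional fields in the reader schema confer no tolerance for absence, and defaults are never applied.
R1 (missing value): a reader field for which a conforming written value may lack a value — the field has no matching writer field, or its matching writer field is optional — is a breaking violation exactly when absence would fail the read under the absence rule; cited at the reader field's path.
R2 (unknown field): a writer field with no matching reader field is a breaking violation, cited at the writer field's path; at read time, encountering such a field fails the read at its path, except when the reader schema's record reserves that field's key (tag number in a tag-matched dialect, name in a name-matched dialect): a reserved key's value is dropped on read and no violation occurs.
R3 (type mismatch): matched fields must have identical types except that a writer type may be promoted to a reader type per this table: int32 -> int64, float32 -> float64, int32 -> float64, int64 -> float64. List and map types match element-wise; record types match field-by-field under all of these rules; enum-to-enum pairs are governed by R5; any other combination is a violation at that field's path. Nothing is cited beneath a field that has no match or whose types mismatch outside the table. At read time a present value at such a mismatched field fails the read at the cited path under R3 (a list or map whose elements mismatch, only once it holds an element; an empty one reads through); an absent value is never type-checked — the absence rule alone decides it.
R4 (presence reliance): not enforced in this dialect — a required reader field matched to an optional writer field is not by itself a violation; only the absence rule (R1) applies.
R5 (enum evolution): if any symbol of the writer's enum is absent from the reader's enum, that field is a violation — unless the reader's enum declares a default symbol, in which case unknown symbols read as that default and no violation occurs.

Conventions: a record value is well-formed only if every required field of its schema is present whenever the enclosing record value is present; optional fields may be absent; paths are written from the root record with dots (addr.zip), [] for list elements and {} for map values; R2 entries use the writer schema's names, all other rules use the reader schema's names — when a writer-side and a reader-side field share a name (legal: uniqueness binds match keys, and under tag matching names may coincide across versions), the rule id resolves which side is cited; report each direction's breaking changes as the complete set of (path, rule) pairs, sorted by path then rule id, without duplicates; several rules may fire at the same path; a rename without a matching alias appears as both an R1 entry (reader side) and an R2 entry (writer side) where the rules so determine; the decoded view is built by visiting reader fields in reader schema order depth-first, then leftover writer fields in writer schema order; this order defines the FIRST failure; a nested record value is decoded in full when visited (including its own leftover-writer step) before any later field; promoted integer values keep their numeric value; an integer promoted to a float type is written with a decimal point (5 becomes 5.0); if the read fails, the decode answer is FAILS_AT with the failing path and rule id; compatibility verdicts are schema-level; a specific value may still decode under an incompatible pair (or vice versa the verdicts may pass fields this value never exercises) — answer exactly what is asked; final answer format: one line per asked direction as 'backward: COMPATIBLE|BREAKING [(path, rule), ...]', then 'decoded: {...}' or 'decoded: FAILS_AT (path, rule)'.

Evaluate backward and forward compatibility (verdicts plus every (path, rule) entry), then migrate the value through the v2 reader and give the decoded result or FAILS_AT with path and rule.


backward: BREAKING [(id, R3), (score, R1)]; forward: BREAKING [(id, R3), (score, R2), (severity, R1), (street, R1), (weight, R3)]; decoded: FAILS_AT (id, R3)

in Device below, arrows point writer -> reader
backward analysis of Device with v2 as reader and v1 as writer:
  tags: paired with writer tags (list<int64> -> list<int64>; writer required)
  price: paired with writer price (float32 -> float32; writer required)
  weight: paired with writer weight (float32 -> float64; writer required)
  id: paired with writer id (int32 -> string; writer required)
  score: no writer-side match
  writer field severity has no reader counterpart
  writer field street has no reader counterpart
  breaking: (id, R3)
  breaking: (score, R1)
  backward on Device therefore BREAKING (2)
forward analysis of Device with v1 as reader and v2 as writer:
  severity: no writer-side match
  tags: paired with writer tags (list<int64> -> list<int64>; writer required)
  price: paired with writer price (float32 -> float32; writer required)
  street: no writer-side match
  weight: paired with writer weight (float64 -> float32; writer required)
  id: paired with writer id (string -> int32; writer required)
  writer field score has no reader counterpart
  breaking: (id, R3)
  breaking: (score, R2)
  breaking: (severity, R1)
  breaking: (street, R1)
  breaking: (weight, R3)
  forward on Device therefore BREAKING (5)
decode (reader v2):
  tags := [-7, 12]
  price := 1.5
  weight := 1.5 (float32 -> float64)
  read fails at id under R3
  => FAILS_AT (id, R3)


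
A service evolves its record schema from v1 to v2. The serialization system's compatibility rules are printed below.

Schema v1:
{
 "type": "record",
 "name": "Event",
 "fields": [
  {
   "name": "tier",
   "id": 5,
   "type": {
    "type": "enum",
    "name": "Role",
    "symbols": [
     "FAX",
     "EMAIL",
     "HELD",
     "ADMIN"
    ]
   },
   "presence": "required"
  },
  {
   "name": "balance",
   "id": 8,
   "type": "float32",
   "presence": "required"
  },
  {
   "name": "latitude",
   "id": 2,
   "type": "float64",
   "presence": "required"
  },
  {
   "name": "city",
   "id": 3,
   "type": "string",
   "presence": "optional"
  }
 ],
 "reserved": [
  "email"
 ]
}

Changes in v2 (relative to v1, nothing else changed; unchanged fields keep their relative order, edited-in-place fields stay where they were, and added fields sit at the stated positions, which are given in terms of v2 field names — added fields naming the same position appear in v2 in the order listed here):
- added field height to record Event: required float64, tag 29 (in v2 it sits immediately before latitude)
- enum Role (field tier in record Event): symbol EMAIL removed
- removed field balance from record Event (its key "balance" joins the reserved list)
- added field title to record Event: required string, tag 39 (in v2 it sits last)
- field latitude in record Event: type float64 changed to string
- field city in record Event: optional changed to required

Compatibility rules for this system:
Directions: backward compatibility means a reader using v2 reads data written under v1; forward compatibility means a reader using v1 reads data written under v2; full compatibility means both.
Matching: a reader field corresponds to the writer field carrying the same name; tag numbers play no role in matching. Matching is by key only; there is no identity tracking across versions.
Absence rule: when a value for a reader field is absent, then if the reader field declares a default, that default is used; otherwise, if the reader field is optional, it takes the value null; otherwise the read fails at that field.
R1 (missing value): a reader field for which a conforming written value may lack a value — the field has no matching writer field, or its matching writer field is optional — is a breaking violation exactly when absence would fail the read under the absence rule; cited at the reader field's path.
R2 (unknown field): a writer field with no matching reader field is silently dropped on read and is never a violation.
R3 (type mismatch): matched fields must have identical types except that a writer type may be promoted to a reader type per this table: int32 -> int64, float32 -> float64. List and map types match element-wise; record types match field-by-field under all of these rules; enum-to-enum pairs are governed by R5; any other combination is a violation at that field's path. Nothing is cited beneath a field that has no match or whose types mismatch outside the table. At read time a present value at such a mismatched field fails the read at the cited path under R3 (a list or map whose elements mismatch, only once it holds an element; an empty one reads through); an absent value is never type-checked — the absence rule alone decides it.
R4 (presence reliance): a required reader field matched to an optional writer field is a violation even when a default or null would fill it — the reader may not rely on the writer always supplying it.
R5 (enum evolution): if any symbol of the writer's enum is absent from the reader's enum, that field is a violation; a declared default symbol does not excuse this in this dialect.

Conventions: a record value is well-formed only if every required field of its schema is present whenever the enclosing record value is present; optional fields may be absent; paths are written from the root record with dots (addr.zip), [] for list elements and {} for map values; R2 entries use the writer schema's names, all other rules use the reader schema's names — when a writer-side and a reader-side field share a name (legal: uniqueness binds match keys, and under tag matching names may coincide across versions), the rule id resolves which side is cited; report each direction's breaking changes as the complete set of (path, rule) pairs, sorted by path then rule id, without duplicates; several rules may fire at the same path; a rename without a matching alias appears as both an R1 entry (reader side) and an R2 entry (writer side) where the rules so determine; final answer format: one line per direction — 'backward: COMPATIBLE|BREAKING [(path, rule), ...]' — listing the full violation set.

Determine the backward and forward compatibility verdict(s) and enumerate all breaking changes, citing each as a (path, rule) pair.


backward: BREAKING [(city, R1), (city, R4), (height, R1), (latitude, R3), (tier, R5), (title, R1)]; forward: BREAKING [(balance, R1), (latitude, R3)]

each type pair in Event: writer, then reader
checking backward for Event: reader v2 against writer v1:
  tier: Role -> Role, writer required; from tier
  height has no writer counterpart
  latitude: float64 -> string, writer required; from latitude
  city: string -> string, writer optional; from city
  title has no writer counterpart
  balance (writer side), unknown to reader
  R1 fires at city
  R4 fires at city
  R1 fires at height
  R3 fires at latitude
  R5 fires at tier
  R1 fires at title
  => 6 violation(s): backward is BREAKING for Event
checking forward for Event: reader v1 against writer v2:
  tier: Role -> Role, writer required; from tier
  balance has no writer counterpart
  latitude: string -> float64, writer required; from latitude
  city: string -> string, writer required; from city
  height (writer side), unknown to reader
  title (writer side), unknown to reader
  R1 fires at balance
  R3 fires at latitude
  => 2 violation(s): forward is BREAKING for Event


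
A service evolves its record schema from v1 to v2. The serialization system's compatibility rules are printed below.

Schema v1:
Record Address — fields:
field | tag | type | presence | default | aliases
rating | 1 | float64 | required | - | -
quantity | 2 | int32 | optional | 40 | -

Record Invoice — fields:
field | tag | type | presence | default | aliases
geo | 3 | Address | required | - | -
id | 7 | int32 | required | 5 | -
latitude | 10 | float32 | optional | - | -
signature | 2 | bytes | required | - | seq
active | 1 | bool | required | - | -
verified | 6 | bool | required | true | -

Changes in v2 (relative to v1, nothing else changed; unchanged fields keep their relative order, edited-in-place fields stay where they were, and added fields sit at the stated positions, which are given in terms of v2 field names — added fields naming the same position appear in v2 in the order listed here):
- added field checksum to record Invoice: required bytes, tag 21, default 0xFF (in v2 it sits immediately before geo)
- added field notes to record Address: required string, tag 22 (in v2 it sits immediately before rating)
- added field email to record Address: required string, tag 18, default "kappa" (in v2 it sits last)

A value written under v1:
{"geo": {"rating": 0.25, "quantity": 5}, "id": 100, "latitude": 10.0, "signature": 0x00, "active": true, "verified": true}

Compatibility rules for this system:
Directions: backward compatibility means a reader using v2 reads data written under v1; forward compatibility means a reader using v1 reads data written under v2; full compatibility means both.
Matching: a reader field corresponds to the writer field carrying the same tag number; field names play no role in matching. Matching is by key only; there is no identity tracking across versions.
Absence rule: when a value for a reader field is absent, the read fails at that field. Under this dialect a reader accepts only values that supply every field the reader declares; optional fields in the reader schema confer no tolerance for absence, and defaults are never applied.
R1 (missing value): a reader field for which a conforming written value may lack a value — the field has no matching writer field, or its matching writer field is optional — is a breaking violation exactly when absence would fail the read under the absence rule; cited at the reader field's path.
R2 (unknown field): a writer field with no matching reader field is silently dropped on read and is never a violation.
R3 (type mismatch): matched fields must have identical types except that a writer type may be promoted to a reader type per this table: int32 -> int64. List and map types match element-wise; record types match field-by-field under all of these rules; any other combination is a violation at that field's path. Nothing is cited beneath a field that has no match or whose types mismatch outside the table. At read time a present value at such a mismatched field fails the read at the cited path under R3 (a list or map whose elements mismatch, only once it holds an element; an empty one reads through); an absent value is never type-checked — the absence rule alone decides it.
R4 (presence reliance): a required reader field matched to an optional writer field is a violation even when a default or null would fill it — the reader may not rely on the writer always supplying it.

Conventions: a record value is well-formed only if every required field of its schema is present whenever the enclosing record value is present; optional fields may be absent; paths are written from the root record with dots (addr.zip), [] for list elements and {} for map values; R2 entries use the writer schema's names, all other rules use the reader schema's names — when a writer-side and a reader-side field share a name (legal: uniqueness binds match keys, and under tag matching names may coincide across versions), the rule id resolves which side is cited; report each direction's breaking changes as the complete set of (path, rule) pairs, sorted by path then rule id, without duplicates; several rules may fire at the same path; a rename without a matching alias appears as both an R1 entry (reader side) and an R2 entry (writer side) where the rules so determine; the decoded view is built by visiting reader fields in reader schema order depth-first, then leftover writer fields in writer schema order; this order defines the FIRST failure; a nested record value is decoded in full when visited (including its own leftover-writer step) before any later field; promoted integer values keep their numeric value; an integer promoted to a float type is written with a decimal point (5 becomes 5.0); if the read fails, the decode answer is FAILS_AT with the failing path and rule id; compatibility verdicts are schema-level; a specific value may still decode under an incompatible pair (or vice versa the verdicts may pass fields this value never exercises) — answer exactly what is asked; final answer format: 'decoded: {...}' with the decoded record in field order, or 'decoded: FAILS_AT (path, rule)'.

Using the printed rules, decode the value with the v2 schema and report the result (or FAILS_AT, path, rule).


decoded: FAILS_AT (checksum, R1)

the writer's type comes first in each Invoice pair
decode walk for Invoice under reader schema v2:
  read fails at checksum under R1 (no fill)
  => FAILS_AT (checksum, R1)
checking off the Invoice differences that do not matter here:
  added field email to record Address: required string, tag 18, default "kappa" (in v2 it sits last) -> affects the rule determinations only; this particular Invoice value decodes identically
  added field notes to record Address: required string, tag 22 (in v2 it sits immediately before rating) -> affects the rule determinations only; this particular Invoice value decodes identically


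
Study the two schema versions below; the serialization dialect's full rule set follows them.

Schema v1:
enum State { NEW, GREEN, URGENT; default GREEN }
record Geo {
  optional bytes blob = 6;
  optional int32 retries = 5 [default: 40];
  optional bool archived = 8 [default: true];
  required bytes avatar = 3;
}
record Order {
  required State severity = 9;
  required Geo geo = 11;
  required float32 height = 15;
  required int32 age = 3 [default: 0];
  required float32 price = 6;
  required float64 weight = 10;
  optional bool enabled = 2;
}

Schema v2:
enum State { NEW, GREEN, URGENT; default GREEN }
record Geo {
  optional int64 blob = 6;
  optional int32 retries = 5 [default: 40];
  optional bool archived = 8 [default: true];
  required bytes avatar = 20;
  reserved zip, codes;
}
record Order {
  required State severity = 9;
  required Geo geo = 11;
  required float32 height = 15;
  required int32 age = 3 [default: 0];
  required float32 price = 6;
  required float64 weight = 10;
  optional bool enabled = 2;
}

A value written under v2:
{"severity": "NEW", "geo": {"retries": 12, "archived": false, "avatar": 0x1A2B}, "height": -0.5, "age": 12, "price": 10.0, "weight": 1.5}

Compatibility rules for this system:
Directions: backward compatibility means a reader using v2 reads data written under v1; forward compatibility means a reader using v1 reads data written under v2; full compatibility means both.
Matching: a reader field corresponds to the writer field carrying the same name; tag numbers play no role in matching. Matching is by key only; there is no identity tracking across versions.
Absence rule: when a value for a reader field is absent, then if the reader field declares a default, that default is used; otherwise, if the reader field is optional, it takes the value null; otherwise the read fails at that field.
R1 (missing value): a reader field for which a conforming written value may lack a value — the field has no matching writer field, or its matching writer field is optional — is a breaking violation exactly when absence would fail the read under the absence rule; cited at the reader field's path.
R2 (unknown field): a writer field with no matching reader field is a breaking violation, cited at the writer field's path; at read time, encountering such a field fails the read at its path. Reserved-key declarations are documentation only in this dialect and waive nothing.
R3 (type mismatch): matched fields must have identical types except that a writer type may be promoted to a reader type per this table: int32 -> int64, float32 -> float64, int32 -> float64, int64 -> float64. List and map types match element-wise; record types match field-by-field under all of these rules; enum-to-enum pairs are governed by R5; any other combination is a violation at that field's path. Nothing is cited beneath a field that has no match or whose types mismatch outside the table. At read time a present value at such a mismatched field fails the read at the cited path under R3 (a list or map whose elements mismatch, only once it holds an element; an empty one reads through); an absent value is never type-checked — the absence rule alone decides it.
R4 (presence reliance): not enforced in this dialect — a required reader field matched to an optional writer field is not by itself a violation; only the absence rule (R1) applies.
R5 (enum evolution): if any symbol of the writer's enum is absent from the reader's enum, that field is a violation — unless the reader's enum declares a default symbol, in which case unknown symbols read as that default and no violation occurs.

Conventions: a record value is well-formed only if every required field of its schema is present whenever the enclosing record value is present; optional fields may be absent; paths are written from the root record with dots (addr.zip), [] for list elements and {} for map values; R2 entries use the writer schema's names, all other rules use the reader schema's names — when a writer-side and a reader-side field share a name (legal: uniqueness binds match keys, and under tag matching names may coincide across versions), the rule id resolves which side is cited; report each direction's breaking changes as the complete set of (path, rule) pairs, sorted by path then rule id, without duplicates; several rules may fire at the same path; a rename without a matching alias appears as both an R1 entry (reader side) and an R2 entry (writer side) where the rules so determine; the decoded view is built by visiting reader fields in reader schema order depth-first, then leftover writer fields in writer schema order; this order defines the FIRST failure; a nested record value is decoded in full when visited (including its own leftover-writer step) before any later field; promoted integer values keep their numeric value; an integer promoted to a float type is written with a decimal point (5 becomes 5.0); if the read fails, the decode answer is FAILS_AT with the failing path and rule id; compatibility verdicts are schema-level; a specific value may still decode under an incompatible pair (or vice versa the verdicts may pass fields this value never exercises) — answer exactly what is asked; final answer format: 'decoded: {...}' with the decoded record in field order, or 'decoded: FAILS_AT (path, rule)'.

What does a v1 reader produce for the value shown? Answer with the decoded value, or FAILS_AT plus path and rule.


decoded: {"severity": "NEW", "geo": {"blob": null, "retries": 12, "archived": false, "avatar": 0x1A2B}, "height": -0.5, "age": 12, "price": 10.0, "weight": 1.5, "enabled": null}

each type pair in Order: writer, then reader
decoding the Order value with the v1 reader:
  severity := "NEW"
  geo.blob := null (not supplied -> null)
  geo.retries := 12
  geo.archived := false
  geo.avatar := 0x1A2B
  height := -0.5
  age := 12
  price := 10.0
  weight := 1.5
  enabled := null (not supplied -> null)
  => decoded: {"severity": "NEW", "geo": {"blob": null, "retries": 12, "archived": false, "avatar": 0x1A2B}, "height": -0.5, "age": 12, "price": 10.0, "weight": 1.5, "enabled": null}
the rest of the Order diff is inert for this question:
  field blob in record Geo: type bytes changed to int64 -> schema-level compatibility only; this Order value's decode is unchanged
  field avatar in record Geo: tag 3 changed to 20 -> triggers nothing under the printed rules; the Order answer is the same either way
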